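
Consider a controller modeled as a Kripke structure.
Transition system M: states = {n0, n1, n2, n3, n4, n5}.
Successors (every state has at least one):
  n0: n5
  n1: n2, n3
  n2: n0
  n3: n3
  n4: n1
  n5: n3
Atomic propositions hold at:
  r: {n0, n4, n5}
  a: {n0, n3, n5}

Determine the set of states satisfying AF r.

{n0, n2, n4, n5}

AF r: least fixpoint, start Z0 = {n0, n4, n5}, add states with every successor in Z. Z1 = {n0, n2, n4, n5}; fixed.
Sat(AF r) = {n0, n2, n4, n5}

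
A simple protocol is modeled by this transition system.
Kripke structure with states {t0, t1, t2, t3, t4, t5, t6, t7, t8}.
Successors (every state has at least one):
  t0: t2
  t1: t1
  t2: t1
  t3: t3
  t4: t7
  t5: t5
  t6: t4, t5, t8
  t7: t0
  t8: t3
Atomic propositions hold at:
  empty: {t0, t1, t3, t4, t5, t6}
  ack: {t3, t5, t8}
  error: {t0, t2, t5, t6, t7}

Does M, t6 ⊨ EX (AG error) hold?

Yes

AG error: greatest fixpoint, start Z0 = {t0, t2, t5, t6, t7}, keep only states in Sat with every successor in Z. Z1 = {t0, t5, t7}; Z2 = {t5, t7}; Z3 = {t5}; fixed.
Sat(AG error) = {t5}
Sat(EX (AG error)) = {s : some successor in {t5}} = {t5, t6}
t6 ∈ Sat(EX (AG error)) = {t5, t6}, so the formula holds at t6.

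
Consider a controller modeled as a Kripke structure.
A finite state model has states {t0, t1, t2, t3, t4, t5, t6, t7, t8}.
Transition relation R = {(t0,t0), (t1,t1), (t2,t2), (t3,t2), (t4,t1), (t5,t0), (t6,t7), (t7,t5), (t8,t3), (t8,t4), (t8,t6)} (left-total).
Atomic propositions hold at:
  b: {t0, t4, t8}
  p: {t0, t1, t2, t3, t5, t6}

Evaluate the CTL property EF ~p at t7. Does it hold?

Sat(~p) = {t4, t7, t8}
EF ~p: least fixpoint, start Z0 = {t4, t7, t8}, add states with some successor in Z. Z1 = {t4, t6, t7, t8}; fixed.
Sat(EF ~p) = {t4, t6, t7, t8}
t7 ∈ Sat(EF ~p) = {t4, t6, t7, t8}, so the formula holds at t7.

Yes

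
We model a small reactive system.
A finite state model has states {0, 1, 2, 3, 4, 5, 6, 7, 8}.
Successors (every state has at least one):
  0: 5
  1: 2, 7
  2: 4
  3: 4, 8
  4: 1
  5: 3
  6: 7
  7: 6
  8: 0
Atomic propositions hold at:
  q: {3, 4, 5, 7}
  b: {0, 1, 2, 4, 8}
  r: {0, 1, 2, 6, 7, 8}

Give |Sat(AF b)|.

AF b: least fixpoint, start Z0 = {0, 1, 2, 4, 8}, add states with every successor in Z. Z1 = {0, 1, 2, 3, 4, 8}; Z2 = {0, 1, 2, 3, 4, 5, 8}; fixed.
Sat(AF b) = {0, 1, 2, 3, 4, 5, 8}
|Sat(AF b)| = |{0, 1, 2, 3, 4, 5, 8}| = 7.

7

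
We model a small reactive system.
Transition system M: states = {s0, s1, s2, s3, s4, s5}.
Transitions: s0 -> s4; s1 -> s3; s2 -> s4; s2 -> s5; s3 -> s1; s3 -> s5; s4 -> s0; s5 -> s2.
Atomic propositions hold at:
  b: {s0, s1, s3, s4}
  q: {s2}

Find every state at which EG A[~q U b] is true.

Sat(~q) = {s0, s1, s3, s4, s5}
A[~q U b]: least fixpoint, start Z0 = Sat(b) = {s0, s1, s3, s4}, add states in Sat(~q) with every successor in Z. Already a fixed point.
Sat(A[~q U b]) = {s0, s1, s3, s4}
EG A[~q U b]: greatest fixpoint, start Z0 = {s0, s1, s3, s4}, keep only states in Sat with some successor in Z. Already a fixed point.
Sat(EG A[~q U b]) = {s0, s1, s3, s4}

{s0, s1, s3, s4}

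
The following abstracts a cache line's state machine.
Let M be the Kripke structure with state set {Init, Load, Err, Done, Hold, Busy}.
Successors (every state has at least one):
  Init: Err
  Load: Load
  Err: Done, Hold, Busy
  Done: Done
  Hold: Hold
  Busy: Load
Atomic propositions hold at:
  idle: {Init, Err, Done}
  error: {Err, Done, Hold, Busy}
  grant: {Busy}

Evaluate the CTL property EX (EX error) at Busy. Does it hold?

Sat(EX error) = {s : some successor in {Err, Done, Hold, Busy}} = {Init, Err, Done, Hold}
Sat(EX (EX error)) = {s : some successor in {Init, Err, Done, Hold}} = {Init, Err, Done, Hold}
Busy ∉ Sat(EX (EX error)) = {Init, Err, Done, Hold}, so the formula does not hold at Busy.

No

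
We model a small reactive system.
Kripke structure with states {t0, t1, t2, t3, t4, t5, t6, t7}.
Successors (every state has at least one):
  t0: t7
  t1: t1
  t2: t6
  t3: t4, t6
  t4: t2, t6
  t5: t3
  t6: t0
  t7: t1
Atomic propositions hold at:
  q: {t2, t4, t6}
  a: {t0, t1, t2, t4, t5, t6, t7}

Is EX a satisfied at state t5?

No

Sat(EX a) = {s : some successor in {t0, t1, t2, t4, t5, t6, t7}} = {t0, t1, t2, t3, t4, t6, t7}
t5 ∉ Sat(EX a) = {t0, t1, t2, t3, t4, t6, t7}, so the formula does not hold at t5.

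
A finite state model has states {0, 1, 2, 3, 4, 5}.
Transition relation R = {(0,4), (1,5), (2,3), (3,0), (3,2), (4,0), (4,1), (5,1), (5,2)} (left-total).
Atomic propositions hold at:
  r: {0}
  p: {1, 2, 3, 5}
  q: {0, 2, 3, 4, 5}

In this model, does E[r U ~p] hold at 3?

No

Sat(~p) = {0, 4}
E[r U ~p]: least fixpoint, start Z0 = Sat(~p) = {0, 4}, add states in Sat(r) with some successor in Z. Already a fixed point.
Sat(E[r U ~p]) = {0, 4}
3 ∉ Sat(E[r U ~p]) = {0, 4}, so the formula does not hold at 3.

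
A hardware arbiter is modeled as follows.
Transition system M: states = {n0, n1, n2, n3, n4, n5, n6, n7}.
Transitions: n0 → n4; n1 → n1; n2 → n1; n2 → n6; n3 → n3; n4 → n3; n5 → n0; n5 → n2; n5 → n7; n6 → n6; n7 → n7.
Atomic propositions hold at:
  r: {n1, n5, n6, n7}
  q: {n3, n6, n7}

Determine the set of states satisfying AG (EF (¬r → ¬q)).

Sat(¬r) = {n0, n2, n3, n4}
Sat(¬q) = {n0, n1, n2, n4, n5}
Sat(¬r → ¬q) = {n0, n1, n2, n4, n5, n6, n7}
EF (¬r → ¬q): least fixpoint, start Z0 = {n0, n1, n2, n4, n5, n6, n7}, add states with some successor in Z. Already a fixed point.
Sat(EF (¬r → ¬q)) = {n0, n1, n2, n4, n5, n6, n7}
AG (EF (¬r → ¬q)): greatest fixpoint, start Z0 = {n0, n1, n2, n4, n5, n6, n7}, keep only states in Sat with every successor in Z. Z1 = {n0, n1, n2, n5, n6, n7}; Z2 = {n1, n2, n5, n6, n7}; Z3 = {n1, n2, n6, n7}; fixed.
Sat(AG (EF (¬r → ¬q))) = {n1, n2, n6, n7}

{n1, n2, n6, n7}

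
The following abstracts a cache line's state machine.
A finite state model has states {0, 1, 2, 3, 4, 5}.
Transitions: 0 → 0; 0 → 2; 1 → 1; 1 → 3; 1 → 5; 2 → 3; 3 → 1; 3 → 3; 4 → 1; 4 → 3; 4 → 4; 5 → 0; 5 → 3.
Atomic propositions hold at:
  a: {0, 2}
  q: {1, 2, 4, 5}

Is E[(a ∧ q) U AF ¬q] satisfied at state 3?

Sat(a ∧ q) = {2}
Sat(¬q) = {0, 3}
AF ¬q: least fixpoint, start Z0 = {0, 3}, add states with every successor in Z. Z1 = {0, 2, 3, 5}; fixed.
Sat(AF ¬q) = {0, 2, 3, 5}
E[(a ∧ q) U AF ¬q]: least fixpoint, start Z0 = Sat(AF ¬q) = {0, 2, 3, 5}, add states in Sat(a ∧ q) with some successor in Z. Already a fixed point.
Sat(E[(a ∧ q) U AF ¬q]) = {0, 2, 3, 5}
3 ∈ Sat(E[(a ∧ q) U AF ¬q]) = {0, 2, 3, 5}, so the formula holds at 3.

Yes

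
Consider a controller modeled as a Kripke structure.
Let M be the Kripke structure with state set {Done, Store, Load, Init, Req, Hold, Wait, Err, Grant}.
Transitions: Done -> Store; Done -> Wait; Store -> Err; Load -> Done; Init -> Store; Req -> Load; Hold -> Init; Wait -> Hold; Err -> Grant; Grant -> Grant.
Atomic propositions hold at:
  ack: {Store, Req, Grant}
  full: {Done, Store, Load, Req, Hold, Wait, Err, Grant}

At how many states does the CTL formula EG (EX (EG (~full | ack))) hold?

2

Sat(~full) = {Init}
Sat(~full | ack) = {Store, Init, Req, Grant}
EG (~full | ack): greatest fixpoint, start Z0 = {Store, Init, Req, Grant}, keep only states in Sat with some successor in Z. Z1 = {Init, Grant}; Z2 = {Grant}; fixed.
Sat(EG (~full | ack)) = {Grant}
Sat(EX (EG (~full | ack))) = {s : some successor in {Grant}} = {Err, Grant}
EG (EX (EG (~full | ack))): greatest fixpoint, start Z0 = {Err, Grant}, keep only states in Sat with some successor in Z. Already a fixed point.
Sat(EG (EX (EG (~full | ack)))) = {Err, Grant}
|Sat(EG (EX (EG (~full | ack))))| = |{Err, Grant}| = 2.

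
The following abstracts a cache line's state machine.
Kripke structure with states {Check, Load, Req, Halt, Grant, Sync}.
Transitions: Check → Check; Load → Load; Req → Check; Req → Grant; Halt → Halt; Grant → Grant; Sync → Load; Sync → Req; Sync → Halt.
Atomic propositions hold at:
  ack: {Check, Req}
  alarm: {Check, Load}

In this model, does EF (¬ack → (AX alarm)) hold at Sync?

Yes

Sat(¬ack) = {Load, Halt, Grant, Sync}
Sat(AX alarm) = {s : every successor in {Check, Load}} = {Check, Load}
Sat(¬ack → (AX alarm)) = {Check, Load, Req}
EF (¬ack → (AX alarm)): least fixpoint, start Z0 = {Check, Load, Req}, add states with some successor in Z. Z1 = {Check, Load, Req, Sync}; fixed.
Sat(EF (¬ack → (AX alarm))) = {Check, Load, Req, Sync}
Sync ∈ Sat(EF (¬ack → (AX alarm))) = {Check, Load, Req, Sync}, so the formula holds at Sync.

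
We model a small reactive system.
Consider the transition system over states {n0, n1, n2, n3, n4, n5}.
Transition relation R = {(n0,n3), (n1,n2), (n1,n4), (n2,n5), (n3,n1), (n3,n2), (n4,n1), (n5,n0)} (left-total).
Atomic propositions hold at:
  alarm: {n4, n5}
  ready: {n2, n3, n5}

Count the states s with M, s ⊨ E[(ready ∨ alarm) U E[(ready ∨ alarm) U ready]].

3

Sat(ready ∨ alarm) = {n2, n3, n4, n5}
E[(ready ∨ alarm) U ready]: least fixpoint, start Z0 = Sat(ready) = {n2, n3, n5}, add states in Sat(ready ∨ alarm) with some successor in Z. Already a fixed point.
Sat(E[(ready ∨ alarm) U ready]) = {n2, n3, n5}
E[(ready ∨ alarm) U E[(ready ∨ alarm) U ready]]: least fixpoint, start Z0 = Sat(E[(ready ∨ alarm) U ready]) = {n2, n3, n5}, add states in Sat(ready ∨ alarm) with some successor in Z. Already a fixed point.
Sat(E[(ready ∨ alarm) U E[(ready ∨ alarm) U ready]]) = {n2, n3, n5}
|Sat(E[(ready ∨ alarm) U E[(ready ∨ alarm) U ready]])| = |{n2, n3, n5}| = 3.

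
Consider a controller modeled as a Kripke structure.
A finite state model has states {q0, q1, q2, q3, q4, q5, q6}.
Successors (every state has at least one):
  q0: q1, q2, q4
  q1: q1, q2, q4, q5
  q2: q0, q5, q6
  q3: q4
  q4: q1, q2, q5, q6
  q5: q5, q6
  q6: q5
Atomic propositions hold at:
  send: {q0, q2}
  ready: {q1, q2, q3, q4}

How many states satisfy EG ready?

EG ready: greatest fixpoint, start Z0 = {q1, q2, q3, q4}, keep only states in Sat with some successor in Z. Z1 = {q1, q3, q4}; fixed.
Sat(EG ready) = {q1, q3, q4}
|Sat(EG ready)| = |{q1, q3, q4}| = 3.

3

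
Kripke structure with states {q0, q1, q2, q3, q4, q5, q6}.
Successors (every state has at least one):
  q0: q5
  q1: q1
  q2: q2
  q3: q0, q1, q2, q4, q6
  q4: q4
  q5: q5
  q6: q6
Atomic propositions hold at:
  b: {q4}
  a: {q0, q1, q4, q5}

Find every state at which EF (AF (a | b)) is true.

Sat(a | b) = {q0, q1, q4, q5}
AF (a | b): least fixpoint, start Z0 = {q0, q1, q4, q5}, add states with every successor in Z. Already a fixed point.
Sat(AF (a | b)) = {q0, q1, q4, q5}
EF (AF (a | b)): least fixpoint, start Z0 = {q0, q1, q4, q5}, add states with some successor in Z. Z1 = {q0, q1, q3, q4, q5}; fixed.
Sat(EF (AF (a | b))) = {q0, q1, q3, q4, q5}

{q0, q1, q3, q4, q5}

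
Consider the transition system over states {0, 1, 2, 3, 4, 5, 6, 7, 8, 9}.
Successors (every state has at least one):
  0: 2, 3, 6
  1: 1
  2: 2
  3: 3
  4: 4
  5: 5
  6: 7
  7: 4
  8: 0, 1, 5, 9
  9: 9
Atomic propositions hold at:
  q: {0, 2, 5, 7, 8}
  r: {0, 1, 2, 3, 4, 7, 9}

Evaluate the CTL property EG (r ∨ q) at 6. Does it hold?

Sat(r ∨ q) = {0, 1, 2, 3, 4, 5, 7, 8, 9}
EG (r ∨ q): greatest fixpoint, start Z0 = {0, 1, 2, 3, 4, 5, 7, 8, 9}, keep only states in Sat with some successor in Z. Already a fixed point.
Sat(EG (r ∨ q)) = {0, 1, 2, 3, 4, 5, 7, 8, 9}
6 ∉ Sat(EG (r ∨ q)) = {0, 1, 2, 3, 4, 5, 7, 8, 9}, so the formula does not hold at 6.

No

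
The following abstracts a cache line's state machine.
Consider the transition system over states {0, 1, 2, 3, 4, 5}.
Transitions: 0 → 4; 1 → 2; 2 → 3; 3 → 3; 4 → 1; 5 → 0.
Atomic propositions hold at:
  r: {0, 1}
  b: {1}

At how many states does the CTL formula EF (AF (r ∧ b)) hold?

4

Sat(r ∧ b) = {1}
AF (r ∧ b): least fixpoint, start Z0 = {1}, add states with every successor in Z. Z1 = {1, 4}; Z2 = {0, 1, 4}; Z3 = {0, 1, 4, 5}; fixed.
Sat(AF (r ∧ b)) = {0, 1, 4, 5}
EF (AF (r ∧ b)): least fixpoint, start Z0 = {0, 1, 4, 5}, add states with some successor in Z. Already a fixed point.
Sat(EF (AF (r ∧ b))) = {0, 1, 4, 5}
|Sat(EF (AF (r ∧ b)))| = |{0, 1, 4, 5}| = 4.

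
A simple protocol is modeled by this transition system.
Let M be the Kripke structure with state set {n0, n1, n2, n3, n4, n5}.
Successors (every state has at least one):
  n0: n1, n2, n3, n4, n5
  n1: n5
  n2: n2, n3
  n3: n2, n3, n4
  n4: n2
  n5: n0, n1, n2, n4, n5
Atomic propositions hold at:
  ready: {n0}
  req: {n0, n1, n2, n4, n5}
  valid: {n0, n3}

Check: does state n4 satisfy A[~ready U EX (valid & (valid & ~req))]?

Sat(~ready) = {n1, n2, n3, n4, n5}
Sat(~req) = {n3}
Sat(valid & ~req) = {n3}
Sat(valid & (valid & ~req)) = {n3}
Sat(EX (valid & (valid & ~req))) = {s : some successor in {n3}} = {n0, n2, n3}
A[~ready U EX (valid & (valid & ~req))]: least fixpoint, start Z0 = Sat(EX (valid & (valid & ~req))) = {n0, n2, n3}, add states in Sat(~ready) with every successor in Z. Z1 = {n0, n2, n3, n4}; fixed.
Sat(A[~ready U EX (valid & (valid & ~req))]) = {n0, n2, n3, n4}
n4 ∈ Sat(A[~ready U EX (valid & (valid & ~req))]) = {n0, n2, n3, n4}, so the formula holds at n4.

Yes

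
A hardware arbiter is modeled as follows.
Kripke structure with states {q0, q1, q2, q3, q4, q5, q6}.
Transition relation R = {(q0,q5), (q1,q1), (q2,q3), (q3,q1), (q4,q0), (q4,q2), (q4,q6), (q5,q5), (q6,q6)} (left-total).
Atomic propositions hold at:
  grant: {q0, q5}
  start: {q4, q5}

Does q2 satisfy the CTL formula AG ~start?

Sat(~start) = {q0, q1, q2, q3, q6}
AG ~start: greatest fixpoint, start Z0 = {q0, q1, q2, q3, q6}, keep only states in Sat with every successor in Z. Z1 = {q1, q2, q3, q6}; fixed.
Sat(AG ~start) = {q1, q2, q3, q6}
q2 ∈ Sat(AG ~start) = {q1, q2, q3, q6}, so the formula holds at q2.

Yes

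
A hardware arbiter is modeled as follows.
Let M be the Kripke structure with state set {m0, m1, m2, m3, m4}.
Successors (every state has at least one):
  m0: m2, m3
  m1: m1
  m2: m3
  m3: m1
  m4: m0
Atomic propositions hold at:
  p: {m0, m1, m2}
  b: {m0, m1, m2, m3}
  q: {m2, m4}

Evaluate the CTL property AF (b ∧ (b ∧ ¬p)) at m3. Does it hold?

Sat(¬p) = {m3, m4}
Sat(b ∧ ¬p) = {m3}
Sat(b ∧ (b ∧ ¬p)) = {m3}
AF (b ∧ (b ∧ ¬p)): least fixpoint, start Z0 = {m3}, add states with every successor in Z. Z1 = {m2, m3}; Z2 = {m0, m2, m3}; Z3 = {m0, m2, m3, m4}; fixed.
Sat(AF (b ∧ (b ∧ ¬p))) = {m0, m2, m3, m4}
m3 ∈ Sat(AF (b ∧ (b ∧ ¬p))) = {m0, m2, m3, m4}, so the formula holds at m3.

Yes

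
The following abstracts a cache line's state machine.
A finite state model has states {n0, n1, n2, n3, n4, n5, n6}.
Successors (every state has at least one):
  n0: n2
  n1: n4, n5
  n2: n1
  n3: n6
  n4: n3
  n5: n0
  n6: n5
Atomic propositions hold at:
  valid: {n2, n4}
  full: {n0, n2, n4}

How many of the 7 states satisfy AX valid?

Sat(AX valid) = {s : every successor in {n2, n4}} = {n0}
|Sat(AX valid)| = |{n0}| = 1.

1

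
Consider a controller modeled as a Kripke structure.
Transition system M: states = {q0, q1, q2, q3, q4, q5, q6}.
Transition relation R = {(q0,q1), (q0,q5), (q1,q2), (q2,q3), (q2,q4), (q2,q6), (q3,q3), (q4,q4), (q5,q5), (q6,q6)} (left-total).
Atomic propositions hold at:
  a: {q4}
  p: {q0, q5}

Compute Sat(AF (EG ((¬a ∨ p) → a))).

{q4}

Sat(¬a) = {q0, q1, q2, q3, q5, q6}
Sat(¬a ∨ p) = {q0, q1, q2, q3, q5, q6}
Sat((¬a ∨ p) → a) = {q4}
EG ((¬a ∨ p) → a): greatest fixpoint, start Z0 = {q4}, keep only states in Sat with some successor in Z. Already a fixed point.
Sat(EG ((¬a ∨ p) → a)) = {q4}
AF (EG ((¬a ∨ p) → a)): least fixpoint, start Z0 = {q4}, add states with every successor in Z. Already a fixed point.
Sat(AF (EG ((¬a ∨ p) → a))) = {q4}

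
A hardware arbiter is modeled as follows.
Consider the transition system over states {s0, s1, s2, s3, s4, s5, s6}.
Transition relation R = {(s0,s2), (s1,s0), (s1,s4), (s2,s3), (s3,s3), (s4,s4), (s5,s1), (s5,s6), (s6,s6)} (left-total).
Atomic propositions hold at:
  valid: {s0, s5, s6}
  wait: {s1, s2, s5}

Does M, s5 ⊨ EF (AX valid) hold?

Yes

Sat(AX valid) = {s : every successor in {s0, s5, s6}} = {s6}
EF (AX valid): least fixpoint, start Z0 = {s6}, add states with some successor in Z. Z1 = {s5, s6}; fixed.
Sat(EF (AX valid)) = {s5, s6}
s5 ∈ Sat(EF (AX valid)) = {s5, s6}, so the formula holds at s5.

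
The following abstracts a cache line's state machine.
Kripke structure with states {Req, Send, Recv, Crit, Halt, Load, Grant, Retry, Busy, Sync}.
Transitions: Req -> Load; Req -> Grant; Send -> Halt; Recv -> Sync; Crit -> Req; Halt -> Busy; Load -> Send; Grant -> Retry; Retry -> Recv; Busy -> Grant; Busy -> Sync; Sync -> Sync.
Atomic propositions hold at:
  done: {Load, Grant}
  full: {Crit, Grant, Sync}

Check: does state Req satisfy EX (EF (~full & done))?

Yes

Sat(~full) = {Req, Send, Recv, Halt, Load, Retry, Busy}
Sat(~full & done) = {Load}
EF (~full & done): least fixpoint, start Z0 = {Load}, add states with some successor in Z. Z1 = {Req, Load}; Z2 = {Req, Crit, Load}; fixed.
Sat(EF (~full & done)) = {Req, Crit, Load}
Sat(EX (EF (~full & done))) = {s : some successor in {Req, Crit, Load}} = {Req, Crit}
Req ∈ Sat(EX (EF (~full & done))) = {Req, Crit}, so the formula holds at Req.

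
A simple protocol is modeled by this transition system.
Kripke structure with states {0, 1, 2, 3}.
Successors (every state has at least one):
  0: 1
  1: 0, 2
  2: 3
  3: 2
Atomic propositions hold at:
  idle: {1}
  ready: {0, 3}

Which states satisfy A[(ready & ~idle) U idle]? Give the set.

{0, 1}

Sat(~idle) = {0, 2, 3}
Sat(ready & ~idle) = {0, 3}
A[(ready & ~idle) U idle]: least fixpoint, start Z0 = Sat(idle) = {1}, add states in Sat(ready & ~idle) with every successor in Z. Z1 = {0, 1}; fixed.
Sat(A[(ready & ~idle) U idle]) = {0, 1}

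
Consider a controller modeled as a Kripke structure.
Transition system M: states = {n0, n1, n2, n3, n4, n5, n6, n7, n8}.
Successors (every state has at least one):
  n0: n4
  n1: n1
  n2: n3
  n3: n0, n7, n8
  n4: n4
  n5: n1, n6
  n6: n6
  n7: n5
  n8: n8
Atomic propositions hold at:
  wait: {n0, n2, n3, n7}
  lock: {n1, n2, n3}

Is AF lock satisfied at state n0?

No

AF lock: least fixpoint, start Z0 = {n1, n2, n3}, add states with every successor in Z. Already a fixed point.
Sat(AF lock) = {n1, n2, n3}
n0 ∉ Sat(AF lock) = {n1, n2, n3}, so the formula does not hold at n0.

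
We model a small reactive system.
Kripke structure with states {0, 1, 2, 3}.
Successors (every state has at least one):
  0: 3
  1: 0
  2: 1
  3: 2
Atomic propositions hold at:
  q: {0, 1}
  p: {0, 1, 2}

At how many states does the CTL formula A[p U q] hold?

3

A[p U q]: least fixpoint, start Z0 = Sat(q) = {0, 1}, add states in Sat(p) with every successor in Z. Z1 = {0, 1, 2}; fixed.
Sat(A[p U q]) = {0, 1, 2}
|Sat(A[p U q])| = |{0, 1, 2}| = 3.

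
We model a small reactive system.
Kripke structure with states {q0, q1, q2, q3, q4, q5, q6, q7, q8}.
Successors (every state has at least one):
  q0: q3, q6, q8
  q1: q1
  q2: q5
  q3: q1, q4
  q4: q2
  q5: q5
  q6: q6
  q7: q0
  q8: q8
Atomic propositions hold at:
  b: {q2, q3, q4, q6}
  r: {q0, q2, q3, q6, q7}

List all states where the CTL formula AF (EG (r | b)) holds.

Sat(r | b) = {q0, q2, q3, q4, q6, q7}
EG (r | b): greatest fixpoint, start Z0 = {q0, q2, q3, q4, q6, q7}, keep only states in Sat with some successor in Z. Z1 = {q0, q3, q4, q6, q7}; Z2 = {q0, q3, q6, q7}; Z3 = {q0, q6, q7}; fixed.
Sat(EG (r | b)) = {q0, q6, q7}
AF (EG (r | b)): least fixpoint, start Z0 = {q0, q6, q7}, add states with every successor in Z. Already a fixed point.
Sat(AF (EG (r | b))) = {q0, q6, q7}

{q0, q6, q7}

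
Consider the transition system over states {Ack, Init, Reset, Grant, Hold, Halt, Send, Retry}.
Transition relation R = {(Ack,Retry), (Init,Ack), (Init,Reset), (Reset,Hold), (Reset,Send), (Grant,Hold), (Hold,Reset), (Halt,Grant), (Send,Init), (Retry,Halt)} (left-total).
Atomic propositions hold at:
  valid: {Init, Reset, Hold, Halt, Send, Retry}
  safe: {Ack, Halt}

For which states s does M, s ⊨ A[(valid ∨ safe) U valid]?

{Ack, Init, Reset, Hold, Halt, Send, Retry}

Sat(valid ∨ safe) = {Ack, Init, Reset, Hold, Halt, Send, Retry}
A[(valid ∨ safe) U valid]: least fixpoint, start Z0 = Sat(valid) = {Init, Reset, Hold, Halt, Send, Retry}, add states in Sat(valid ∨ safe) with every successor in Z. Z1 = {Ack, Init, Reset, Hold, Halt, Send, Retry}; fixed.
Sat(A[(valid ∨ safe) U valid]) = {Ack, Init, Reset, Hold, Halt, Send, Retry}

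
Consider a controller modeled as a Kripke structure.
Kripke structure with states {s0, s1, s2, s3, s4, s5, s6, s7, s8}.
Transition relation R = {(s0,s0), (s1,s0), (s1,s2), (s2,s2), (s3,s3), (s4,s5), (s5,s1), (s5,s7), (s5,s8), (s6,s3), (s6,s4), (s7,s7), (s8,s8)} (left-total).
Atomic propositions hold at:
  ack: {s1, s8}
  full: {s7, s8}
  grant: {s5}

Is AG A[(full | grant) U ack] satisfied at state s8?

Sat(full | grant) = {s5, s7, s8}
A[(full | grant) U ack]: least fixpoint, start Z0 = Sat(ack) = {s1, s8}, add states in Sat(full | grant) with every successor in Z. Already a fixed point.
Sat(A[(full | grant) U ack]) = {s1, s8}
AG A[(full | grant) U ack]: greatest fixpoint, start Z0 = {s1, s8}, keep only states in Sat with every successor in Z. Z1 = {s8}; fixed.
Sat(AG A[(full | grant) U ack]) = {s8}
s8 ∈ Sat(AG A[(full | grant) U ack]) = {s8}, so the formula holds at s8.

Yes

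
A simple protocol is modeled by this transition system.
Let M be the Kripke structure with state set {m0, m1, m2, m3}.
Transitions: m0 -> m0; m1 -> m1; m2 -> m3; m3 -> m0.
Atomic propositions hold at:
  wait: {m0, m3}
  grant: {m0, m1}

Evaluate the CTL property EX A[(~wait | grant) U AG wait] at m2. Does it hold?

Sat(~wait) = {m1, m2}
Sat(~wait | grant) = {m0, m1, m2}
AG wait: greatest fixpoint, start Z0 = {m0, m3}, keep only states in Sat with every successor in Z. Already a fixed point.
Sat(AG wait) = {m0, m3}
A[(~wait | grant) U AG wait]: least fixpoint, start Z0 = Sat(AG wait) = {m0, m3}, add states in Sat(~wait | grant) with every successor in Z. Z1 = {m0, m2, m3}; fixed.
Sat(A[(~wait | grant) U AG wait]) = {m0, m2, m3}
Sat(EX A[(~wait | grant) U AG wait]) = {s : some successor in {m0, m2, m3}} = {m0, m2, m3}
m2 ∈ Sat(EX A[(~wait | grant) U AG wait]) = {m0, m2, m3}, so the formula holds at m2.

Yes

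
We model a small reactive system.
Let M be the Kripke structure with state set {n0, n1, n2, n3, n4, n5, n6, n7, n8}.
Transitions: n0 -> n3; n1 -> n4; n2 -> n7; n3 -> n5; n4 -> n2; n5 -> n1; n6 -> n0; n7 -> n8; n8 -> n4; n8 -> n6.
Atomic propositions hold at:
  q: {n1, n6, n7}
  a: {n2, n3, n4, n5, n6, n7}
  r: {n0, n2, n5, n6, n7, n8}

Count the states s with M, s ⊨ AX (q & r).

Sat(q & r) = {n6, n7}
Sat(AX (q & r)) = {s : every successor in {n6, n7}} = {n2}
|Sat(AX (q & r))| = |{n2}| = 1.

1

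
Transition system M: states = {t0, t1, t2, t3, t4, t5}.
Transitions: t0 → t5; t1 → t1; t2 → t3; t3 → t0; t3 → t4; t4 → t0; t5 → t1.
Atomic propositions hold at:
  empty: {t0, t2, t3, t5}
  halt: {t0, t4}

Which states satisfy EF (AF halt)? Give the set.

AF halt: least fixpoint, start Z0 = {t0, t4}, add states with every successor in Z. Z1 = {t0, t3, t4}; Z2 = {t0, t2, t3, t4}; fixed.
Sat(AF halt) = {t0, t2, t3, t4}
EF (AF halt): least fixpoint, start Z0 = {t0, t2, t3, t4}, add states with some successor in Z. Already a fixed point.
Sat(EF (AF halt)) = {t0, t2, t3, t4}

{t0, t2, t3, t4}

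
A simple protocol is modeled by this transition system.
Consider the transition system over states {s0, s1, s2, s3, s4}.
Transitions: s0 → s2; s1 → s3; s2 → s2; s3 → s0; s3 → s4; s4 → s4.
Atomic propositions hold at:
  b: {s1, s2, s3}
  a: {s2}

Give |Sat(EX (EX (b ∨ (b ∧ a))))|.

3

Sat(b ∧ a) = {s2}
Sat(b ∨ (b ∧ a)) = {s1, s2, s3}
Sat(EX (b ∨ (b ∧ a))) = {s : some successor in {s1, s2, s3}} = {s0, s1, s2}
Sat(EX (EX (b ∨ (b ∧ a)))) = {s : some successor in {s0, s1, s2}} = {s0, s2, s3}
|Sat(EX (EX (b ∨ (b ∧ a))))| = |{s0, s2, s3}| = 3.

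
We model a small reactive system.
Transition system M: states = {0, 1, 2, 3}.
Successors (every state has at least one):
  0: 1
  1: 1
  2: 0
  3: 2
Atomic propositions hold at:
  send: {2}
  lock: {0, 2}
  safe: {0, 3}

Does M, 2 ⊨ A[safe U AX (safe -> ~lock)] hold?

Sat(~lock) = {1, 3}
Sat(safe -> ~lock) = {1, 2, 3}
Sat(AX (safe -> ~lock)) = {s : every successor in {1, 2, 3}} = {0, 1, 3}
A[safe U AX (safe -> ~lock)]: least fixpoint, start Z0 = Sat(AX (safe -> ~lock)) = {0, 1, 3}, add states in Sat(safe) with every successor in Z. Already a fixed point.
Sat(A[safe U AX (safe -> ~lock)]) = {0, 1, 3}
2 ∉ Sat(A[safe U AX (safe -> ~lock)]) = {0, 1, 3}, so the formula does not hold at 2.

No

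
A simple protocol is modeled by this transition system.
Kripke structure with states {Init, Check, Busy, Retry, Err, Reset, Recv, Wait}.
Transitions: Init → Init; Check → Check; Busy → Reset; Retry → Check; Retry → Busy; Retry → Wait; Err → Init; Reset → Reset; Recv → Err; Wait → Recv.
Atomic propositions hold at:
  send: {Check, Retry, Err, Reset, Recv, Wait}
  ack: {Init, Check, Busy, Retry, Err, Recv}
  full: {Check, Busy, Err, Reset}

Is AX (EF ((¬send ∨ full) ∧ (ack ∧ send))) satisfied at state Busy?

No

Sat(¬send) = {Init, Busy}
Sat(¬send ∨ full) = {Init, Check, Busy, Err, Reset}
Sat(ack ∧ send) = {Check, Retry, Err, Recv}
Sat((¬send ∨ full) ∧ (ack ∧ send)) = {Check, Err}
EF ((¬send ∨ full) ∧ (ack ∧ send)): least fixpoint, start Z0 = {Check, Err}, add states with some successor in Z. Z1 = {Check, Retry, Err, Recv}; Z2 = {Check, Retry, Err, Recv, Wait}; fixed.
Sat(EF ((¬send ∨ full) ∧ (ack ∧ send))) = {Check, Retry, Err, Recv, Wait}
Sat(AX (EF ((¬send ∨ full) ∧ (ack ∧ send)))) = {s : every successor in {Check, Retry, Err, Recv, Wait}} = {Check, Recv, Wait}
Busy ∉ Sat(AX (EF ((¬send ∨ full) ∧ (ack ∧ send)))) = {Check, Recv, Wait}, so the formula does not hold at Busy.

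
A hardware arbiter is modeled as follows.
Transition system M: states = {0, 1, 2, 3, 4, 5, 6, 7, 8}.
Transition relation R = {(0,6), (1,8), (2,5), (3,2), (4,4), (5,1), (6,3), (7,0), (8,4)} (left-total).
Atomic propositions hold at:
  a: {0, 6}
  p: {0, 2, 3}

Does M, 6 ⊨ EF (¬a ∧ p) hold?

Yes

Sat(¬a) = {1, 2, 3, 4, 5, 7, 8}
Sat(¬a ∧ p) = {2, 3}
EF (¬a ∧ p): least fixpoint, start Z0 = {2, 3}, add states with some successor in Z. Z1 = {2, 3, 6}; Z2 = {0, 2, 3, 6}; Z3 = {0, 2, 3, 6, 7}; fixed.
Sat(EF (¬a ∧ p)) = {0, 2, 3, 6, 7}
6 ∈ Sat(EF (¬a ∧ p)) = {0, 2, 3, 6, 7}, so the formula holds at 6.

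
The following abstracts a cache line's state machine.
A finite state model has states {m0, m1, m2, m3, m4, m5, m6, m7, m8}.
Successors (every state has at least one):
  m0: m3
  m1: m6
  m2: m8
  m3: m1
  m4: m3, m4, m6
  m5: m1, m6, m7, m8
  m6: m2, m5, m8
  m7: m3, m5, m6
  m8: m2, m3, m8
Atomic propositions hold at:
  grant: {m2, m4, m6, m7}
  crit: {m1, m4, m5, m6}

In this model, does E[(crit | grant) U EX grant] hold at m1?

Yes

Sat(crit | grant) = {m1, m2, m4, m5, m6, m7}
Sat(EX grant) = {s : some successor in {m2, m4, m6, m7}} = {m1, m4, m5, m6, m7, m8}
E[(crit | grant) U EX grant]: least fixpoint, start Z0 = Sat(EX grant) = {m1, m4, m5, m6, m7, m8}, add states in Sat(crit | grant) with some successor in Z. Z1 = {m1, m2, m4, m5, m6, m7, m8}; fixed.
Sat(E[(crit | grant) U EX grant]) = {m1, m2, m4, m5, m6, m7, m8}
m1 ∈ Sat(E[(crit | grant) U EX grant]) = {m1, m2, m4, m5, m6, m7, m8}, so the formula holds at m1.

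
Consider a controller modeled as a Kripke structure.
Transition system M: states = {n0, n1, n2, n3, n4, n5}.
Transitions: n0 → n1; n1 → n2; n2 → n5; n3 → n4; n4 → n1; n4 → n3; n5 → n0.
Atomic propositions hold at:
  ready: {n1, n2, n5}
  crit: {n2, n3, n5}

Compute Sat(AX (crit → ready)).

Sat(crit → ready) = {n0, n1, n2, n4, n5}
Sat(AX (crit → ready)) = {s : every successor in {n0, n1, n2, n4, n5}} = {n0, n1, n2, n3, n5}

{n0, n1, n2, n3, n5}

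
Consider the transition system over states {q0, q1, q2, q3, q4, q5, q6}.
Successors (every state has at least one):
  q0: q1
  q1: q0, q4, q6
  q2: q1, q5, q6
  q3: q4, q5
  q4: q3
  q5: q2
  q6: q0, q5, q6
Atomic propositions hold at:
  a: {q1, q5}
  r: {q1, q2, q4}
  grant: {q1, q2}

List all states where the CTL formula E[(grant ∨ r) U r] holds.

Sat(grant ∨ r) = {q1, q2, q4}
E[(grant ∨ r) U r]: least fixpoint, start Z0 = Sat(r) = {q1, q2, q4}, add states in Sat(grant ∨ r) with some successor in Z. Already a fixed point.
Sat(E[(grant ∨ r) U r]) = {q1, q2, q4}

{q1, q2, q4}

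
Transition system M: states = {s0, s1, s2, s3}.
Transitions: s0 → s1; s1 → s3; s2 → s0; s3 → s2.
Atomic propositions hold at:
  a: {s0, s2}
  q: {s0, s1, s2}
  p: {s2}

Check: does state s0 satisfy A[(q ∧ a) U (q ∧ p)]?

No

Sat(q ∧ a) = {s0, s2}
Sat(q ∧ p) = {s2}
A[(q ∧ a) U (q ∧ p)]: least fixpoint, start Z0 = Sat((q ∧ p)) = {s2}, add states in Sat(q ∧ a) with every successor in Z. Already a fixed point.
Sat(A[(q ∧ a) U (q ∧ p)]) = {s2}
s0 ∉ Sat(A[(q ∧ a) U (q ∧ p)]) = {s2}, so the formula does not hold at s0.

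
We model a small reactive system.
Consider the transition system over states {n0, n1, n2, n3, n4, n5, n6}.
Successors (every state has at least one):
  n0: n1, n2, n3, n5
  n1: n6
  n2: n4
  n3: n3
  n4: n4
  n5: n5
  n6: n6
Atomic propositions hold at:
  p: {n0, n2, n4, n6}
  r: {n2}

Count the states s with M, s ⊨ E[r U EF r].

2

EF r: least fixpoint, start Z0 = {n2}, add states with some successor in Z. Z1 = {n0, n2}; fixed.
Sat(EF r) = {n0, n2}
E[r U EF r]: least fixpoint, start Z0 = Sat(EF r) = {n0, n2}, add states in Sat(r) with some successor in Z. Already a fixed point.
Sat(E[r U EF r]) = {n0, n2}
|Sat(E[r U EF r])| = |{n0, n2}| = 2.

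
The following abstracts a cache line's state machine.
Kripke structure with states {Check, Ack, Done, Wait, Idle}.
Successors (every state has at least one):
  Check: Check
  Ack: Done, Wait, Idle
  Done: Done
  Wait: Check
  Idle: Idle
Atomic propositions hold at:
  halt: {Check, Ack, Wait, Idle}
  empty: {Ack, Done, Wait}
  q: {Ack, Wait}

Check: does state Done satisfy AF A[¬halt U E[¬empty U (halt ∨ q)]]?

No

Sat(¬halt) = {Done}
Sat(¬empty) = {Check, Idle}
Sat(halt ∨ q) = {Check, Ack, Wait, Idle}
E[¬empty U (halt ∨ q)]: least fixpoint, start Z0 = Sat((halt ∨ q)) = {Check, Ack, Wait, Idle}, add states in Sat(¬empty) with some successor in Z. Already a fixed point.
Sat(E[¬empty U (halt ∨ q)]) = {Check, Ack, Wait, Idle}
A[¬halt U E[¬empty U (halt ∨ q)]]: least fixpoint, start Z0 = Sat(E[¬empty U (halt ∨ q)]) = {Check, Ack, Wait, Idle}, add states in Sat(¬halt) with every successor in Z. Already a fixed point.
Sat(A[¬halt U E[¬empty U (halt ∨ q)]]) = {Check, Ack, Wait, Idle}
AF A[¬halt U E[¬empty U (halt ∨ q)]]: least fixpoint, start Z0 = {Check, Ack, Wait, Idle}, add states with every successor in Z. Already a fixed point.
Sat(AF A[¬halt U E[¬empty U (halt ∨ q)]]) = {Check, Ack, Wait, Idle}
Done ∉ Sat(AF A[¬halt U E[¬empty U (halt ∨ q)]]) = {Check, Ack, Wait, Idle}, so the formula does not hold at Done.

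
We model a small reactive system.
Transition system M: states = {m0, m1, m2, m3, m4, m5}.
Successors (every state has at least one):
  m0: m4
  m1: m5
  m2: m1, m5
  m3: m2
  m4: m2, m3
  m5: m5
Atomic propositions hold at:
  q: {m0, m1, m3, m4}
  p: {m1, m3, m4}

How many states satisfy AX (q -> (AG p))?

3

AG p: greatest fixpoint, start Z0 = {m1, m3, m4}, keep only states in Sat with every successor in Z. Z1 = ∅; fixed.
Sat(AG p) = ∅
Sat(q -> (AG p)) = {m2, m5}
Sat(AX (q -> (AG p))) = {s : every successor in {m2, m5}} = {m1, m3, m5}
|Sat(AX (q -> (AG p)))| = |{m1, m3, m5}| = 3.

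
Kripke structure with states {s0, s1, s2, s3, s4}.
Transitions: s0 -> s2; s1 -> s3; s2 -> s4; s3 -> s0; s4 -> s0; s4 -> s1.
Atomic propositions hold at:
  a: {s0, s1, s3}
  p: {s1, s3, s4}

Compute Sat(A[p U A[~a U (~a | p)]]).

Sat(~a) = {s2, s4}
Sat(~a | p) = {s1, s2, s3, s4}
A[~a U (~a | p)]: least fixpoint, start Z0 = Sat((~a | p)) = {s1, s2, s3, s4}, add states in Sat(~a) with every successor in Z. Already a fixed point.
Sat(A[~a U (~a | p)]) = {s1, s2, s3, s4}
A[p U A[~a U (~a | p)]]: least fixpoint, start Z0 = Sat(A[~a U (~a | p)]) = {s1, s2, s3, s4}, add states in Sat(p) with every successor in Z. Already a fixed point.
Sat(A[p U A[~a U (~a | p)]]) = {s1, s2, s3, s4}

{s1, s2, s3, s4}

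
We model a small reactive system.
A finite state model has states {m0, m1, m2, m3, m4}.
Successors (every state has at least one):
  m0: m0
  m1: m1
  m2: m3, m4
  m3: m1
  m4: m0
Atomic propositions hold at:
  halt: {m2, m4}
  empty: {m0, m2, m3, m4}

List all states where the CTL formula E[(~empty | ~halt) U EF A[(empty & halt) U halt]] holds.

{m2, m4}

Sat(~empty) = {m1}
Sat(~halt) = {m0, m1, m3}
Sat(~empty | ~halt) = {m0, m1, m3}
Sat(empty & halt) = {m2, m4}
A[(empty & halt) U halt]: least fixpoint, start Z0 = Sat(halt) = {m2, m4}, add states in Sat(empty & halt) with every successor in Z. Already a fixed point.
Sat(A[(empty & halt) U halt]) = {m2, m4}
EF A[(empty & halt) U halt]: least fixpoint, start Z0 = {m2, m4}, add states with some successor in Z. Already a fixed point.
Sat(EF A[(empty & halt) U halt]) = {m2, m4}
E[(~empty | ~halt) U EF A[(empty & halt) U halt]]: least fixpoint, start Z0 = Sat(EF A[(empty & halt) U halt]) = {m2, m4}, add states in Sat(~empty | ~halt) with some successor in Z. Already a fixed point.
Sat(E[(~empty | ~halt) U EF A[(empty & halt) U halt]]) = {m2, m4}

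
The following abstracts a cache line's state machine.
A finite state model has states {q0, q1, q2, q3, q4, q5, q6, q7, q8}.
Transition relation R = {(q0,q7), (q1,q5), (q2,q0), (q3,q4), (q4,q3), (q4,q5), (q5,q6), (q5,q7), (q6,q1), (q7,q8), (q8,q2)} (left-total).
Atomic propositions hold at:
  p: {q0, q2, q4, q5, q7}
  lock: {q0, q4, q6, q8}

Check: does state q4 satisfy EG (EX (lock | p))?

Yes

Sat(lock | p) = {q0, q2, q4, q5, q6, q7, q8}
Sat(EX (lock | p)) = {s : some successor in {q0, q2, q4, q5, q6, q7, q8}} = {q0, q1, q2, q3, q4, q5, q7, q8}
EG (EX (lock | p)): greatest fixpoint, start Z0 = {q0, q1, q2, q3, q4, q5, q7, q8}, keep only states in Sat with some successor in Z. Already a fixed point.
Sat(EG (EX (lock | p))) = {q0, q1, q2, q3, q4, q5, q7, q8}
q4 ∈ Sat(EG (EX (lock | p))) = {q0, q1, q2, q3, q4, q5, q7, q8}, so the formula holds at q4.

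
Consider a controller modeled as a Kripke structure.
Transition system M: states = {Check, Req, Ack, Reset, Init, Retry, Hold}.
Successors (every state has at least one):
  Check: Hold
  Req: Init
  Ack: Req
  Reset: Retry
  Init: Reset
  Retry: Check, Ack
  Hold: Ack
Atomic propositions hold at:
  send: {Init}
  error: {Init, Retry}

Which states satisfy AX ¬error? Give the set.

Sat(¬error) = {Check, Req, Ack, Reset, Hold}
Sat(AX ¬error) = {s : every successor in {Check, Req, Ack, Reset, Hold}} = {Check, Ack, Init, Retry, Hold}

{Check, Ack, Init, Retry, Hold}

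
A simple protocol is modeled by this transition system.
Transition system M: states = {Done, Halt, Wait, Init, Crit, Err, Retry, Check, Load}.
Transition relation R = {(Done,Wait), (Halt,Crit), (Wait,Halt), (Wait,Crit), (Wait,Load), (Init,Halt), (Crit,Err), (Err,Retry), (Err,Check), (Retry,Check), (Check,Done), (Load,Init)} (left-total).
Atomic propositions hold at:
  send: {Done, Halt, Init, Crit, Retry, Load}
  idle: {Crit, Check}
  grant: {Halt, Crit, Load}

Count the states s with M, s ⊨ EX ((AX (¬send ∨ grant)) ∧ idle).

2

Sat(¬send) = {Wait, Err, Check}
Sat(¬send ∨ grant) = {Halt, Wait, Crit, Err, Check, Load}
Sat(AX (¬send ∨ grant)) = {s : every successor in {Halt, Wait, Crit, Err, Check, Load}} = {Done, Halt, Wait, Init, Crit, Retry}
Sat((AX (¬send ∨ grant)) ∧ idle) = {Crit}
Sat(EX ((AX (¬send ∨ grant)) ∧ idle)) = {s : some successor in {Crit}} = {Halt, Wait}
|Sat(EX ((AX (¬send ∨ grant)) ∧ idle))| = |{Halt, Wait}| = 2.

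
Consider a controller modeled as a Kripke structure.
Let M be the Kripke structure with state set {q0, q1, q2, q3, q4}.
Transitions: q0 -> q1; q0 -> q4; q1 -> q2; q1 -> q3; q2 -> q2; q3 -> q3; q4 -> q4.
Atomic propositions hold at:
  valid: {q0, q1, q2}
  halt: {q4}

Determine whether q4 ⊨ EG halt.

Yes

EG halt: greatest fixpoint, start Z0 = {q4}, keep only states in Sat with some successor in Z. Already a fixed point.
Sat(EG halt) = {q4}
q4 ∈ Sat(EG halt) = {q4}, so the formula holds at q4.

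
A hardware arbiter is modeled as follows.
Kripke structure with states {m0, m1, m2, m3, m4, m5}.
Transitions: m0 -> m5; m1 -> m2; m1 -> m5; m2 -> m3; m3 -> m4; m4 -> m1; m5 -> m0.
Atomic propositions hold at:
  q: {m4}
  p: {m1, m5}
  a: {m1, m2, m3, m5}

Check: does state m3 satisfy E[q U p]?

No

E[q U p]: least fixpoint, start Z0 = Sat(p) = {m1, m5}, add states in Sat(q) with some successor in Z. Z1 = {m1, m4, m5}; fixed.
Sat(E[q U p]) = {m1, m4, m5}
m3 ∉ Sat(E[q U p]) = {m1, m4, m5}, so the formula does not hold at m3.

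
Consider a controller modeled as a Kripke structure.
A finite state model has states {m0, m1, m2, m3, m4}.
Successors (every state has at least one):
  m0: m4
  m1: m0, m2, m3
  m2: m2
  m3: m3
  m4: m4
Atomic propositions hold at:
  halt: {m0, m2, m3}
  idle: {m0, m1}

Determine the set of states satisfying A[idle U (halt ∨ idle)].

{m0, m1, m2, m3}

Sat(halt ∨ idle) = {m0, m1, m2, m3}
A[idle U (halt ∨ idle)]: least fixpoint, start Z0 = Sat((halt ∨ idle)) = {m0, m1, m2, m3}, add states in Sat(idle) with every successor in Z. Already a fixed point.
Sat(A[idle U (halt ∨ idle)]) = {m0, m1, m2, m3}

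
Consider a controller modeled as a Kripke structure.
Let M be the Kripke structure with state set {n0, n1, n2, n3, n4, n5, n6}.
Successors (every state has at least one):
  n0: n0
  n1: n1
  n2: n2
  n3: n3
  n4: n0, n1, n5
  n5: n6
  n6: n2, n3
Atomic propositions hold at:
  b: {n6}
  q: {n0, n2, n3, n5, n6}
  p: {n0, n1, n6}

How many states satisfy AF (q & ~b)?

5

Sat(~b) = {n0, n1, n2, n3, n4, n5}
Sat(q & ~b) = {n0, n2, n3, n5}
AF (q & ~b): least fixpoint, start Z0 = {n0, n2, n3, n5}, add states with every successor in Z. Z1 = {n0, n2, n3, n5, n6}; fixed.
Sat(AF (q & ~b)) = {n0, n2, n3, n5, n6}
|Sat(AF (q & ~b))| = |{n0, n2, n3, n5, n6}| = 5.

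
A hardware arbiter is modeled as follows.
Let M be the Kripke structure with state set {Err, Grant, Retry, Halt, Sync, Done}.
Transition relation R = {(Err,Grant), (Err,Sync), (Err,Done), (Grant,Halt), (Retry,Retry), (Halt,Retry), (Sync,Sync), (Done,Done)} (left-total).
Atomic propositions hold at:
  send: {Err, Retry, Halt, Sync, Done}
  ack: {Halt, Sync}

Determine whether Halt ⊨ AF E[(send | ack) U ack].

Sat(send | ack) = {Err, Retry, Halt, Sync, Done}
E[(send | ack) U ack]: least fixpoint, start Z0 = Sat(ack) = {Halt, Sync}, add states in Sat(send | ack) with some successor in Z. Z1 = {Err, Halt, Sync}; fixed.
Sat(E[(send | ack) U ack]) = {Err, Halt, Sync}
AF E[(send | ack) U ack]: least fixpoint, start Z0 = {Err, Halt, Sync}, add states with every successor in Z. Z1 = {Err, Grant, Halt, Sync}; fixed.
Sat(AF E[(send | ack) U ack]) = {Err, Grant, Halt, Sync}
Halt ∈ Sat(AF E[(send | ack) U ack]) = {Err, Grant, Halt, Sync}, so the formula holds at Halt.

Yes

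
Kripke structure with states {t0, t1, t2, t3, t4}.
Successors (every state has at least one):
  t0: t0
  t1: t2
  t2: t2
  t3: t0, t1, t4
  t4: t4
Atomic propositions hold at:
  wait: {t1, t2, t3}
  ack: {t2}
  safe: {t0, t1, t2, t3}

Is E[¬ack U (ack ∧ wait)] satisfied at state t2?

Sat(¬ack) = {t0, t1, t3, t4}
Sat(ack ∧ wait) = {t2}
E[¬ack U (ack ∧ wait)]: least fixpoint, start Z0 = Sat((ack ∧ wait)) = {t2}, add states in Sat(¬ack) with some successor in Z. Z1 = {t1, t2}; Z2 = {t1, t2, t3}; fixed.
Sat(E[¬ack U (ack ∧ wait)]) = {t1, t2, t3}
t2 ∈ Sat(E[¬ack U (ack ∧ wait)]) = {t1, t2, t3}, so the formula holds at t2.

Yes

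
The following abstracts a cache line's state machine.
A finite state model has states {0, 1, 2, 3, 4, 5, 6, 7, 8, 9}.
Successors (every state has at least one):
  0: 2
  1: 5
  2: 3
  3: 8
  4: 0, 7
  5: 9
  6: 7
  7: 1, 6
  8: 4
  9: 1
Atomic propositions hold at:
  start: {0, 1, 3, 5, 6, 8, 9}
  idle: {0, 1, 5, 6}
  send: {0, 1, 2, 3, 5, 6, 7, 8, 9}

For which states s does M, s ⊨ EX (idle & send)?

{1, 4, 7, 9}

Sat(idle & send) = {0, 1, 5, 6}
Sat(EX (idle & send)) = {s : some successor in {0, 1, 5, 6}} = {1, 4, 7, 9}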